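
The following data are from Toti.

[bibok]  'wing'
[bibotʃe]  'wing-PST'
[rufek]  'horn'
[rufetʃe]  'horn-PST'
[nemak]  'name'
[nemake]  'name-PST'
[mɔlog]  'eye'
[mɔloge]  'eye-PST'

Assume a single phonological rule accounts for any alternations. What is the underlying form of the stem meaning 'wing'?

The root 'wing' surfaces as [bibok] and [bibotʃe], with a stem-final [k] ~ [tʃ] alternation.
Compare 'name', with invariant [k] in [nemak] and [nemake]: an analysis with underlying /k/ and a rule producing [tʃ] before the PST suffix would wrongly predict alternation here too.
The alternation reflects depalatalization: palato-alveolar /tʃ/ becomes [k] when no front vowel follows. /tʃ/ is underlying.
So 'wing' = /bibotʃ/.

/bibotʃ/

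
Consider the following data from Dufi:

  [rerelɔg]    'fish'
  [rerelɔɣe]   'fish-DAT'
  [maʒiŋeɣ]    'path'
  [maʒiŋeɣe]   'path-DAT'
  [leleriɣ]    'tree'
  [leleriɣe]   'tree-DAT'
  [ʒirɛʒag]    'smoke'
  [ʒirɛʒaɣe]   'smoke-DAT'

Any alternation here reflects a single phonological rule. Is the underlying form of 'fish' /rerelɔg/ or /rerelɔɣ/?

The stem for 'fish' ends in [g] in [rerelɔg] but [ɣ] in [rerelɔɣe].
But 'tree' keeps [ɣ] in both environments ([leleriɣ], [leleriɣe]), so there is no rule changing /ɣ/ to [g] in isolation.
The underlying segment must be /g/; voiced stops become fricatives between vowels, yielding [ɣ] there.

/rerelɔg/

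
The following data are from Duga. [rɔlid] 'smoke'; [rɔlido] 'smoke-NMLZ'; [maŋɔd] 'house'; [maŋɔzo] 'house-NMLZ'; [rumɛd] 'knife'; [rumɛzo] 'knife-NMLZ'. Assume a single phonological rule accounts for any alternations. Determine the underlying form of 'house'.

'house' shows [d] ~ [z] at the end of the stem ([maŋɔd] vs [maŋɔzo]).
But 'smoke' keeps [d] in both environments ([rɔlid], [rɔlido]), so there is no rule changing /d/ to [z] before the NMLZ suffix.
Therefore /z/ is basic and [d] is derived by word-final hardening (voiced fricatives become stops word-finally).

/maŋɔz/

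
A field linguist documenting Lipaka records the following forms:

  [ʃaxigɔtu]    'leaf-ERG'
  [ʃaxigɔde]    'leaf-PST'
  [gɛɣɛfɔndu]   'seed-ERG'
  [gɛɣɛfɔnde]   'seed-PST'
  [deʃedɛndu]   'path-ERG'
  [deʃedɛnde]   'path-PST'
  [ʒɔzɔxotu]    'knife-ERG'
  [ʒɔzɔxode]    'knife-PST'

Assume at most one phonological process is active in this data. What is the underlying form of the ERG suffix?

/-tu/

The ERG morpheme has two allomorphs, [-du] and [-tu].
By contrast the PST suffix keeps its initial [d] throughout — that segment must be underlying.
The ERG suffix is therefore /-tu/ underlyingly, with post-nasal voicing: voiceless stops become voiced after a nasal.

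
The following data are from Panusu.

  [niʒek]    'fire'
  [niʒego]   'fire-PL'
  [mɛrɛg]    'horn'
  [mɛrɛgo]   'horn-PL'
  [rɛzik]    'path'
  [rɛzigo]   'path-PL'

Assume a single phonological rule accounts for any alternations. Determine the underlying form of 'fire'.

/niʒek/

The stem for 'fire' ends in [k] in [niʒek] but [g] in [niʒego].
Compare 'horn', with invariant [g] in [mɛrɛg] and [mɛrɛgo]: an analysis with underlying /g/ and a rule producing [k] in isolation would wrongly predict alternation here too.
The alternation reflects intervocalic voicing: voiceless stops become voiced between vowels. /k/ is underlying.
So 'fire' = /niʒek/.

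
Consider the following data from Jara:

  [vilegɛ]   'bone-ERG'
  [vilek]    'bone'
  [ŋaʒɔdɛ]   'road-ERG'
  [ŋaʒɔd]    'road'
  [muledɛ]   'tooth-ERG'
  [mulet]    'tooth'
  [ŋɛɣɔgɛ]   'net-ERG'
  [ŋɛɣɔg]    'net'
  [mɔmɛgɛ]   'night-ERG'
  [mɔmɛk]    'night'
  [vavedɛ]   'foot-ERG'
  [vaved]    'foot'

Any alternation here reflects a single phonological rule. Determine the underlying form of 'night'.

In [mɔmɛgɛ] and [mɔmɛk] the final segment of 'night' alternates: [g] ~ [k].
The stem 'net' ([ŋɛɣɔgɛ], [ŋɛɣɔg]) shows [g] unchanged in both environments, so [g] cannot be basic with [k] derived in isolation.
The underlying segment must be /k/; voiceless stops become voiced between vowels, yielding [g] there.

/mɔmɛk/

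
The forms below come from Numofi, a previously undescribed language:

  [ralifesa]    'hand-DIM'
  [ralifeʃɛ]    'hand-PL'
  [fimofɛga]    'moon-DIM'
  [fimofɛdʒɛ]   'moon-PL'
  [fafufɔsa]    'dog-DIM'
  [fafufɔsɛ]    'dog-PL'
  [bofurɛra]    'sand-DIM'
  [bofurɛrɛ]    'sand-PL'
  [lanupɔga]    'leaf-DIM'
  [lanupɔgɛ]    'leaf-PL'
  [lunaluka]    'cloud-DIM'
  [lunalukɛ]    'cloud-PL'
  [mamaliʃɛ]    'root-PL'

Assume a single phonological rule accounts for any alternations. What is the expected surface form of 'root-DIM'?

In [ralifesa] and [ralifeʃɛ] the final segment of 'hand' alternates: [s] ~ [ʃ].
If /s/ were underlying and a rule turned it into [ʃ] before the PL suffix, 'dog' would also alternate; but it has [s] in both [fafufɔsa] and [fafufɔsɛ].
Therefore /ʃ/ is basic and [s] is derived by depalatalization (palato-alveolar /dʒ/ and /ʃ/ become [g] and [s] when no front vowel follows).
The one attested form of 'root', [mamaliʃɛ], shows underlying /mamaliʃ/. Applying the same rule when no front vowel follows gives [mamalisa].

[mamalisa]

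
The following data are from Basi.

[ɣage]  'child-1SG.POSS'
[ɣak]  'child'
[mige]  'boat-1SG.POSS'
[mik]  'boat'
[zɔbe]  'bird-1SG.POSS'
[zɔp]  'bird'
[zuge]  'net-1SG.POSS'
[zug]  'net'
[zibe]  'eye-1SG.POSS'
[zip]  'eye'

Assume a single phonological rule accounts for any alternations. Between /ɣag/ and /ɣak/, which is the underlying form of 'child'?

The root 'child' surfaces as [ɣage] and [ɣak], with a stem-final [g] ~ [k] alternation.
Compare 'net', with invariant [g] in [zuge] and [zug]: an analysis with underlying /g/ and a rule producing [k] in isolation would wrongly predict alternation here too.
The alternation reflects intervocalic voicing: voiceless stops become voiced between vowels. /k/ is underlying.

/ɣak/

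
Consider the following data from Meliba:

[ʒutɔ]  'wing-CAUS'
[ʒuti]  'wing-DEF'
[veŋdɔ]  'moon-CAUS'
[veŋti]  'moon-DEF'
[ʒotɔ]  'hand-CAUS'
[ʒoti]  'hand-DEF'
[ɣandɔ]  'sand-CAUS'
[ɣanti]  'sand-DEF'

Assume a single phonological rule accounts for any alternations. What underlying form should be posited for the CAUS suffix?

The CAUS suffix surfaces as [-dɔ] and [-tɔ], depending on the final segment of the stem.
The DEF suffix, which begins with [t], is invariant after every stem; so [t] is not altered by any rule here.
So the underlying form is /-dɔ/, and voiced stops become voiceless after a vowel.

/-dɔ/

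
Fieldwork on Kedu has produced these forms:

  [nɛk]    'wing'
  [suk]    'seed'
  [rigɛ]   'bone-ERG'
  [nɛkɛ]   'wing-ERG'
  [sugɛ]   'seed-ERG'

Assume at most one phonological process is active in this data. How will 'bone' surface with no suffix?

In [suk] and [sugɛ] the final segment of 'seed' alternates: [k] ~ [g].
The stem 'wing' ([nɛk], [nɛkɛ]) shows [k] unchanged in both environments, so [k] cannot be basic with [g] derived before the ERG suffix.
The underlying segment must be /g/; voiced obstruents become voiceless word-finally, yielding [k] there.
From [rigɛ] the stem 'bone' is /rig/; word-finally this yields [rik].

[rik]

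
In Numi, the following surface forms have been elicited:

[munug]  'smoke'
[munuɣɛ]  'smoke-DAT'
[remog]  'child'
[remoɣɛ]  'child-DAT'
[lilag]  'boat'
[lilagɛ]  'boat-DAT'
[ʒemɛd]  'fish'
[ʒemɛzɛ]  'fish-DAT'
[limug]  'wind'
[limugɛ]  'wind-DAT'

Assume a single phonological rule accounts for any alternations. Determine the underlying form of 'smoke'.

'smoke' shows [g] ~ [ɣ] at the end of the stem ([munug] vs [munuɣɛ]).
But 'boat' keeps [g] in both environments ([lilag], [lilagɛ]), so there is no rule changing /g/ to [ɣ] before the DAT suffix.
The underlying segment must be /ɣ/; voiced fricatives become stops word-finally, yielding [g] there.

/munuɣ/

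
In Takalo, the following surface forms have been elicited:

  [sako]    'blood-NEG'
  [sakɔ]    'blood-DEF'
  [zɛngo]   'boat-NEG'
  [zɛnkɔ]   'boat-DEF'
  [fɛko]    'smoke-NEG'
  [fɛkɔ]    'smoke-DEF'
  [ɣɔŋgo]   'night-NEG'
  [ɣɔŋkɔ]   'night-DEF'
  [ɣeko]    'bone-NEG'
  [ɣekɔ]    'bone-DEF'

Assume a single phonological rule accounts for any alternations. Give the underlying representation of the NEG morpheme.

/-go/

The NEG suffix surfaces as [-go] and [-ko], depending on the final segment of the stem.
The DEF suffix, which begins with [k], is invariant after every stem; so [k] is not altered by any rule here.
So the underlying form is /-go/, and voiced stops become voiceless after a vowel.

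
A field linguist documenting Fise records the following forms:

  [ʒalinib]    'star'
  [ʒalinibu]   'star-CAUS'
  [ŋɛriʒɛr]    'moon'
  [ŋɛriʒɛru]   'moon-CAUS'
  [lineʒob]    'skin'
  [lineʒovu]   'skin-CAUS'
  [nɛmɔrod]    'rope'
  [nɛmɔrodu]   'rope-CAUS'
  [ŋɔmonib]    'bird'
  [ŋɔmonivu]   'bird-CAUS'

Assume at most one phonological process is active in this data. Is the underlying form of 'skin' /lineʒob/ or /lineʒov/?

The stem for 'skin' ends in [b] in [lineʒob] but [v] in [lineʒovu].
If /b/ were underlying and a rule turned it into [v] before the CAUS suffix, 'star' would also alternate; but it has [b] in both [ʒalinib] and [ʒalinibu].
Therefore /v/ is basic and [b] is derived by word-final hardening (voiced fricatives become stops word-finally).

/lineʒov/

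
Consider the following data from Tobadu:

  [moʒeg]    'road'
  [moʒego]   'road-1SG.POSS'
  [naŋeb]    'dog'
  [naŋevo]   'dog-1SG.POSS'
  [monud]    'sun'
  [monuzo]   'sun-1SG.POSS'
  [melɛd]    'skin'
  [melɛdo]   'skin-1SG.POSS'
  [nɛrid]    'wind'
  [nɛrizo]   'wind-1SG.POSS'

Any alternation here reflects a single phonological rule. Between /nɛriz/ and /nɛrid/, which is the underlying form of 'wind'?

In [nɛrid] and [nɛrizo] the final segment of 'wind' alternates: [d] ~ [z].
The stem 'skin' ([melɛd], [melɛdo]) shows [d] unchanged in both environments, so [d] cannot be basic with [z] derived before the 1SG.POSS suffix.
The alternation reflects word-final hardening: voiced fricatives become stops word-finally. /z/ is underlying.

/nɛriz/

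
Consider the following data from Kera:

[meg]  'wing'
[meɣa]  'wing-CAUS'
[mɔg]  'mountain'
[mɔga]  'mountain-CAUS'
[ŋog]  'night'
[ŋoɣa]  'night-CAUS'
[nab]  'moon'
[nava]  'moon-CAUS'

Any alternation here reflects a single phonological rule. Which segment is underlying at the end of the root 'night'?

In [ŋog] and [ŋoɣa] the final segment of 'night' alternates: [g] ~ [ɣ].
But 'mountain' keeps [g] in both environments ([mɔg], [mɔga]), so there is no rule changing /g/ to [ɣ] before the CAUS suffix.
The alternation reflects word-final hardening: voiced fricatives become stops word-finally. /ɣ/ is underlying.

/ɣ/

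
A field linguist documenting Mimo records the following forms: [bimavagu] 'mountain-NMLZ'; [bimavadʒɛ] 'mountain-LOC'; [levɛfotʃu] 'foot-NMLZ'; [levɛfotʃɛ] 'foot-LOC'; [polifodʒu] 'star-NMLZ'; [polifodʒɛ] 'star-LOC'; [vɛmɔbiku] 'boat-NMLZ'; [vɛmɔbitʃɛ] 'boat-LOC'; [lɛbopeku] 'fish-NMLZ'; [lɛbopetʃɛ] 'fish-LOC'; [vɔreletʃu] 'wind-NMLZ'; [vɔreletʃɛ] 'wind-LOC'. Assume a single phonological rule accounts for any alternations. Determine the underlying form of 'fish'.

/lɛbopek/

The root 'fish' surfaces as [lɛbopeku] and [lɛbopetʃɛ], with a stem-final [k] ~ [tʃ] alternation.
Compare 'wind', with invariant [tʃ] in [vɔreletʃu] and [vɔreletʃɛ]: an analysis with underlying /tʃ/ and a rule producing [k] before the NMLZ suffix would wrongly predict alternation here too.
The alternation reflects palatalization before a front vowel: /k/ and /g/ become palato-alveolar [tʃ] and [dʒ] before a front vowel. /k/ is underlying.
Hence 'fish' is /lɛbopek/ underlyingly.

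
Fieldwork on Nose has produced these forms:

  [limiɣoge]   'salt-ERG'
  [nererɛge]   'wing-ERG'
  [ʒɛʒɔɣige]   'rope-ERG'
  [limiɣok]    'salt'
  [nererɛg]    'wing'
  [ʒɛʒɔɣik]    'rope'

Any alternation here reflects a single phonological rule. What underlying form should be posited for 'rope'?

/ʒɛʒɔɣik/

The stem for 'rope' ends in [k] in [ʒɛʒɔɣik] but [g] in [ʒɛʒɔɣige].
If /g/ were underlying and a rule turned it into [k] in isolation, 'wing' would also alternate; but it has [g] in both [nererɛg] and [nererɛge].
The underlying segment must be /k/; voiceless stops become voiced between vowels, yielding [g] there.
Hence 'rope' is /ʒɛʒɔɣik/ underlyingly.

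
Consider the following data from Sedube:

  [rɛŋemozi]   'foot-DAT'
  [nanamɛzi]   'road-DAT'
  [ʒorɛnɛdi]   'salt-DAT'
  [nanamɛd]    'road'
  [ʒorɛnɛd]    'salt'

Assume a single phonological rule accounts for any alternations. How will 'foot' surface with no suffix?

[rɛŋemod]

The root 'road' surfaces as [nanamɛzi] and [nanamɛd], with a stem-final [z] ~ [d] alternation.
The stem 'salt' ([ʒorɛnɛdi], [ʒorɛnɛd]) shows [d] unchanged in both environments, so [d] cannot be basic with [z] derived before the DAT suffix.
The underlying segment must be /z/; voiced fricatives become stops word-finally, yielding [d] there.
The one attested form of 'foot', [rɛŋemozi], shows underlying /rɛŋemoz/. Applying the same rule word-finally gives [rɛŋemod].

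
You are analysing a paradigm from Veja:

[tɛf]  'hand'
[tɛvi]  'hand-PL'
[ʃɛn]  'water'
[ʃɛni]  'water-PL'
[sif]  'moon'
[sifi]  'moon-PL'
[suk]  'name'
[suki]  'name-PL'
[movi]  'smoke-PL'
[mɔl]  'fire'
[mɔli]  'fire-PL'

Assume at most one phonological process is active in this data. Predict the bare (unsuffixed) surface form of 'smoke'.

[mof]

In [tɛf] and [tɛvi] the final segment of 'hand' alternates: [f] ~ [v].
But 'moon' keeps [f] in both environments ([sif], [sifi]), so there is no rule changing /f/ to [v] before the PL suffix.
The underlying segment must be /v/; voiced obstruents become voiceless word-finally, yielding [f] there.
From [movi] the stem 'smoke' is /mov/; word-finally this yields [mof].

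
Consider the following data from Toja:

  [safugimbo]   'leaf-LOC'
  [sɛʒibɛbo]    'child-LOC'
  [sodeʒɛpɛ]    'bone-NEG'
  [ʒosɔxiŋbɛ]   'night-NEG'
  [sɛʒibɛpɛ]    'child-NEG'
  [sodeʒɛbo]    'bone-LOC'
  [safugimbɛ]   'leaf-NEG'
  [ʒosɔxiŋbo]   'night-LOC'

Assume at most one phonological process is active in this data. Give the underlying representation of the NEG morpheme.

/-pɛ/

The NEG morpheme has two allomorphs, [-bɛ] and [-pɛ].
By contrast the LOC suffix keeps its initial [b] throughout — that segment must be underlying.
So the underlying form is /-pɛ/, and voiceless stops become voiced after a nasal.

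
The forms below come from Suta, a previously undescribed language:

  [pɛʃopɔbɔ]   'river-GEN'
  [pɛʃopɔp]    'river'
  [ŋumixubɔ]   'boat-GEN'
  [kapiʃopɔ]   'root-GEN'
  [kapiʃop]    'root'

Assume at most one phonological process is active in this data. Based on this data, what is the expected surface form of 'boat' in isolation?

[ŋumixup]

In [pɛʃopɔbɔ] and [pɛʃopɔp] the final segment of 'river' alternates: [b] ~ [p].
If /p/ were underlying and a rule turned it into [b] before the GEN suffix, 'root' would also alternate; but it has [p] in both [kapiʃopɔ] and [kapiʃop].
So /b/ is underlying, and a rule of word-final obstruent devoicing — voiced obstruents become voiceless word-finally — gives [p].
From [ŋumixubɔ] the stem 'boat' is /ŋumixub/; word-finally this yields [ŋumixup].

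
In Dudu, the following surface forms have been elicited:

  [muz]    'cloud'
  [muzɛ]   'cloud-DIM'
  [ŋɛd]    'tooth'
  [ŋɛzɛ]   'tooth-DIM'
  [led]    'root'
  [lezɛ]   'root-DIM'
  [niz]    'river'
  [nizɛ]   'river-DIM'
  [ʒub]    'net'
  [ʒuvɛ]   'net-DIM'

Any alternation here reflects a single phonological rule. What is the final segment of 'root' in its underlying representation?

/d/

In [led] and [lezɛ] the final segment of 'root' alternates: [d] ~ [z].
But 'cloud' keeps [z] in both environments ([muz], [muzɛ]), so there is no rule changing /z/ to [d] in isolation.
The underlying segment must be /d/; voiced stops become fricatives between vowels, yielding [z] there.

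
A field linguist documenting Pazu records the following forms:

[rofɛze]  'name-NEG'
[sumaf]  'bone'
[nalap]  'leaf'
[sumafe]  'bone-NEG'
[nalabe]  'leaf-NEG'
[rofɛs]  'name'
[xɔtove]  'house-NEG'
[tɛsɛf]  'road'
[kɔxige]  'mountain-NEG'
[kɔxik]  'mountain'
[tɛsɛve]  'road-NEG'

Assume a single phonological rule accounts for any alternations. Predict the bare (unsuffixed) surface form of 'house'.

[xɔtof]

The stem for 'road' ends in [v] in [tɛsɛve] but [f] in [tɛsɛf].
If /f/ were underlying and a rule turned it into [v] before the NEG suffix, 'bone' would also alternate; but it has [f] in both [sumafe] and [sumaf].
So /v/ is underlying, and a rule of word-final obstruent devoicing — voiced obstruents become voiceless word-finally — gives [f].
From [xɔtove] the stem 'house' is /xɔtov/; word-finally this yields [xɔtof].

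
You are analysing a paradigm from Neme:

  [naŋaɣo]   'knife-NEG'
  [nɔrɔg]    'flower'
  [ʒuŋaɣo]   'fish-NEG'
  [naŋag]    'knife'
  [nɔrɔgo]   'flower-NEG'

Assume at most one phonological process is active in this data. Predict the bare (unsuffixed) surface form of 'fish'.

In [naŋaɣo] and [naŋag] the final segment of 'knife' alternates: [ɣ] ~ [g].
If /g/ were underlying and a rule turned it into [ɣ] before the NEG suffix, 'flower' would also alternate; but it has [g] in both [nɔrɔgo] and [nɔrɔg].
The underlying segment must be /ɣ/; voiced fricatives become stops word-finally, yielding [g] there.
The one attested form of 'fish', [ʒuŋaɣo], shows underlying /ʒuŋaɣ/. Applying the same rule word-finally gives [ʒuŋag].

[ʒuŋag]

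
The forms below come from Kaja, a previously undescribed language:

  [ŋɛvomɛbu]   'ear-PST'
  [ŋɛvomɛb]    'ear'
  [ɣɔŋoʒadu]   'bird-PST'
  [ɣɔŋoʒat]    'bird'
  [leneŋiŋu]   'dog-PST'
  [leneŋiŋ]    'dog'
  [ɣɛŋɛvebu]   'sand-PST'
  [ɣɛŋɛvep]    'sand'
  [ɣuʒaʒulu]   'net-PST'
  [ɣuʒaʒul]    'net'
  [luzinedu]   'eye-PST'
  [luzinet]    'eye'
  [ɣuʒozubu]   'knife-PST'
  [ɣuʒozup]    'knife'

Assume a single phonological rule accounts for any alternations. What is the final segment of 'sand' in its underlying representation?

/p/

The stem for 'sand' ends in [b] in [ɣɛŋɛvebu] but [p] in [ɣɛŋɛvep].
If /b/ were underlying and a rule turned it into [p] in isolation, 'ear' would also alternate; but it has [b] in both [ŋɛvomɛbu] and [ŋɛvomɛb].
The underlying segment must be /p/; voiceless stops become voiced between vowels, yielding [b] there.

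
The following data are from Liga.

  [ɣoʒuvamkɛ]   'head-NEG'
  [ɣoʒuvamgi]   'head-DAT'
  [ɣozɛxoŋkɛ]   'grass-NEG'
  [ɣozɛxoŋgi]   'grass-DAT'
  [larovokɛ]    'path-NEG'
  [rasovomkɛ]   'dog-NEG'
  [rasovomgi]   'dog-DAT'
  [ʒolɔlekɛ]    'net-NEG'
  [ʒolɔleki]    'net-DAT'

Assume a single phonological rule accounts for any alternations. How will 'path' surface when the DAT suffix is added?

The DAT morpheme has two allomorphs, [-gi] and [-ki].
The NEG suffix, which begins with [k], is invariant after every stem; so [k] is not altered by any rule here.
The DAT suffix is therefore /-gi/ underlyingly, with post-vocalic devoicing: voiced stops become voiceless after a vowel.
After 'path', which ends in a vowel, the suffix surfaces as [-ki], giving [larovoki].

[larovoki]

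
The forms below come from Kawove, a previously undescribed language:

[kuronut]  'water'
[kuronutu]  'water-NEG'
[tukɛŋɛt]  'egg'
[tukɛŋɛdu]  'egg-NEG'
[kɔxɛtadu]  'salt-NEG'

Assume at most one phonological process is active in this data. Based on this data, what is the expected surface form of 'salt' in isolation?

[kɔxɛtat]

In [tukɛŋɛt] and [tukɛŋɛdu] the final segment of 'egg' alternates: [t] ~ [d].
The stem 'water' ([kuronut], [kuronutu]) shows [t] unchanged in both environments, so [t] cannot be basic with [d] derived before the NEG suffix.
So /d/ is underlying, and a rule of word-final obstruent devoicing — voiced obstruents become voiceless word-finally — gives [t].
From [kɔxɛtadu] the stem 'salt' is /kɔxɛtad/; word-finally this yields [kɔxɛtat].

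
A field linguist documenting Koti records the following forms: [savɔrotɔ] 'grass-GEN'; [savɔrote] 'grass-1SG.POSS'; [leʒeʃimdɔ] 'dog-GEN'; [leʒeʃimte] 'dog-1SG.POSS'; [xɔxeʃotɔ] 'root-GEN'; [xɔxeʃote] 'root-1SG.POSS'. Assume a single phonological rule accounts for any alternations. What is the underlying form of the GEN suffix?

/-dɔ/

The GEN morpheme has two allomorphs, [-dɔ] and [-tɔ].
The 1SG.POSS suffix, which begins with [t], is invariant after every stem; so [t] is not altered by any rule here.
So the underlying form is /-dɔ/, and voiced stops become voiceless after a vowel.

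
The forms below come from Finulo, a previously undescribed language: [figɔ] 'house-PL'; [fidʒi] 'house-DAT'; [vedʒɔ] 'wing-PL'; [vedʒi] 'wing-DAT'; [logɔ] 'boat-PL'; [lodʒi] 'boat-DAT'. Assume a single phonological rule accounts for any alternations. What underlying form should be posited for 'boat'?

In [logɔ] and [lodʒi] the final segment of 'boat' alternates: [g] ~ [dʒ].
But 'wing' keeps [dʒ] in both environments ([vedʒɔ], [vedʒi]), so there is no rule changing /dʒ/ to [g] before the PL suffix.
The underlying segment must be /g/; /g/ becomes palato-alveolar [dʒ] before a front vowel, yielding [dʒ] there.
Hence 'boat' is /log/ underlyingly.

/log/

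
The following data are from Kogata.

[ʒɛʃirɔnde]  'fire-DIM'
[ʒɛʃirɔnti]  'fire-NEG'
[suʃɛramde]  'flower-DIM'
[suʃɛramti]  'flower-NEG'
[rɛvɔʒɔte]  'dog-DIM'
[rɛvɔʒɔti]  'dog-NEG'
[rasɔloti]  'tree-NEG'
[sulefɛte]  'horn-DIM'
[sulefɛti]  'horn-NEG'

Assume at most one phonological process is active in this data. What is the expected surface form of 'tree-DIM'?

[rasɔlote]

The DIM morpheme has two allomorphs, [-de] and [-te].
The NEG suffix, which begins with [t], is invariant after every stem; so [t] is not altered by any rule here.
So the underlying form is /-de/, and voiced stops become voiceless after a vowel.
After 'tree', which ends in a vowel, the suffix surfaces as [-te], giving [rasɔlote].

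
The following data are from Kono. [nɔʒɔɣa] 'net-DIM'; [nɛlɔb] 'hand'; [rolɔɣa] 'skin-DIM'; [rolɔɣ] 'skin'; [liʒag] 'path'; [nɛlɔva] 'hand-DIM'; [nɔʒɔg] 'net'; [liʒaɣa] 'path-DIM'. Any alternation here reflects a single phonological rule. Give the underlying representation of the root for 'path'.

In [liʒag] and [liʒaɣa] the final segment of 'path' alternates: [g] ~ [ɣ].
Compare 'skin', with invariant [ɣ] in [rolɔɣ] and [rolɔɣa]: an analysis with underlying /ɣ/ and a rule producing [g] in isolation would wrongly predict alternation here too.
Therefore /g/ is basic and [ɣ] is derived by intervocalic spirantization (voiced stops become fricatives between vowels).
So 'path' = /liʒag/.

/liʒag/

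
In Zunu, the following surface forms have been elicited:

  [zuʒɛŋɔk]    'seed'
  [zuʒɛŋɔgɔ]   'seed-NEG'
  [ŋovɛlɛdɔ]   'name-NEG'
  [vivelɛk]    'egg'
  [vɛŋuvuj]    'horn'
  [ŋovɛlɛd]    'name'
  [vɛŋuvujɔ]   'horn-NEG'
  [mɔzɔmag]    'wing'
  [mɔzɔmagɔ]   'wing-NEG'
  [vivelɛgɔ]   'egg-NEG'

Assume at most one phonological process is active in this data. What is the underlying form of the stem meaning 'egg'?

The root 'egg' surfaces as [vivelɛgɔ] and [vivelɛk], with a stem-final [g] ~ [k] alternation.
If /g/ were underlying and a rule turned it into [k] in isolation, 'wing' would also alternate; but it has [g] in both [mɔzɔmagɔ] and [mɔzɔmag].
The alternation reflects intervocalic voicing: voiceless stops become voiced between vowels. /k/ is underlying.
The underlying form of 'egg' is therefore /vivelɛk/.

/vivelɛk/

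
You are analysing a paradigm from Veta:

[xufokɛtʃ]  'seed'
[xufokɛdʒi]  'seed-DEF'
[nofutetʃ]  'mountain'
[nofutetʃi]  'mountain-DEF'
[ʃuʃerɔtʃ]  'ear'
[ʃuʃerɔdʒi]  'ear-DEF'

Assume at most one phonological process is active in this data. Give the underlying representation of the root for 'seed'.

/xufokɛdʒ/

The stem for 'seed' ends in [tʃ] in [xufokɛtʃ] but [dʒ] in [xufokɛdʒi].
The stem 'mountain' ([nofutetʃ], [nofutetʃi]) shows [tʃ] unchanged in both environments, so [tʃ] cannot be basic with [dʒ] derived before the DEF suffix.
The underlying segment must be /dʒ/; voiced obstruents become voiceless word-finally, yielding [tʃ] there.
The underlying form of 'seed' is therefore /xufokɛdʒ/.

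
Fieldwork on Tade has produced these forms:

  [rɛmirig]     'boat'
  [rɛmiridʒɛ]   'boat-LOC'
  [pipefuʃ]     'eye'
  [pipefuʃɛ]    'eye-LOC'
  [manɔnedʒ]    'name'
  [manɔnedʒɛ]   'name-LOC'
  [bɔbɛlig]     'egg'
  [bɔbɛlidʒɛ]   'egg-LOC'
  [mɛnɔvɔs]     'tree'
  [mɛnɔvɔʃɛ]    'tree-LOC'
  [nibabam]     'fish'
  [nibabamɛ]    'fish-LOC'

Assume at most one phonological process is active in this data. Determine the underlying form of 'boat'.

/rɛmirig/

'boat' shows [g] ~ [dʒ] at the end of the stem ([rɛmirig] vs [rɛmiridʒɛ]).
The stem 'name' ([manɔnedʒ], [manɔnedʒɛ]) shows [dʒ] unchanged in both environments, so [dʒ] cannot be basic with [g] derived in isolation.
Therefore /g/ is basic and [dʒ] is derived by palatalization before a front vowel (/g/ and /s/ become palato-alveolar [dʒ] and [ʃ] before a front vowel).
Hence 'boat' is /rɛmirig/ underlyingly.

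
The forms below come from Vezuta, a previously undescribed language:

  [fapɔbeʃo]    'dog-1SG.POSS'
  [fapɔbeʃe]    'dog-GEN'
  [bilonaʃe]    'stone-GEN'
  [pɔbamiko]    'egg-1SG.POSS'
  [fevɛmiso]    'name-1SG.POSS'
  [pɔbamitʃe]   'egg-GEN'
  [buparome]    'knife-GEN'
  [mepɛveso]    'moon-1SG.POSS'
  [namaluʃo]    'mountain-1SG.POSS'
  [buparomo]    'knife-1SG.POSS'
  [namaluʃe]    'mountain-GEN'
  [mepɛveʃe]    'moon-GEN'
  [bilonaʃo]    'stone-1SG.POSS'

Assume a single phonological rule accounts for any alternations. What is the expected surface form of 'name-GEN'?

'moon' shows [s] ~ [ʃ] at the end of the stem ([mepɛveso] vs [mepɛveʃe]).
The stem 'stone' ([bilonaʃo], [bilonaʃe]) shows [ʃ] unchanged in both environments, so [ʃ] cannot be basic with [s] derived before the 1SG.POSS suffix.
The underlying segment must be /s/; /k/ and /s/ become palato-alveolar [tʃ] and [ʃ] before a front vowel, yielding [ʃ] there.
The one attested form of 'name', [fevɛmiso], shows underlying /fevɛmis/. Applying the same rule before a front vowel gives [fevɛmiʃe].

[fevɛmiʃe]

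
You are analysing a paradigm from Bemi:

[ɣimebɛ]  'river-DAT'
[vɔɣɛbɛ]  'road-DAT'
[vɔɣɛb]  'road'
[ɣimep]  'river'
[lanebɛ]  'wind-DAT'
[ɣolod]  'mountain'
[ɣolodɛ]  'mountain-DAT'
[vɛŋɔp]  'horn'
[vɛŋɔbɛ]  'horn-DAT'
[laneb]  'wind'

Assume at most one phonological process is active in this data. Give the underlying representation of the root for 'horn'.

/vɛŋɔp/

In [vɛŋɔbɛ] and [vɛŋɔp] the final segment of 'horn' alternates: [b] ~ [p].
Compare 'wind', with invariant [b] in [lanebɛ] and [laneb]: an analysis with underlying /b/ and a rule producing [p] in isolation would wrongly predict alternation here too.
The alternation reflects intervocalic voicing: voiceless stops become voiced between vowels. /p/ is underlying.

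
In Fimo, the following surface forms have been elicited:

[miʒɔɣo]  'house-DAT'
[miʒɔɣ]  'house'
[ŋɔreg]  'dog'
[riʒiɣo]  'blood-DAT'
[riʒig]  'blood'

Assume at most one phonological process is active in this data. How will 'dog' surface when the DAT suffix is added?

'blood' shows [ɣ] ~ [g] at the end of the stem ([riʒiɣo] vs [riʒig]).
Compare 'house', with invariant [ɣ] in [miʒɔɣo] and [miʒɔɣ]: an analysis with underlying /ɣ/ and a rule producing [g] in isolation would wrongly predict alternation here too.
Therefore /g/ is basic and [ɣ] is derived by intervocalic spirantization (voiced stops become fricatives between vowels).
The one attested form of 'dog', [ŋɔreg], shows underlying /ŋɔreg/. Applying the same rule between vowels gives [ŋɔreɣo].

[ŋɔreɣo]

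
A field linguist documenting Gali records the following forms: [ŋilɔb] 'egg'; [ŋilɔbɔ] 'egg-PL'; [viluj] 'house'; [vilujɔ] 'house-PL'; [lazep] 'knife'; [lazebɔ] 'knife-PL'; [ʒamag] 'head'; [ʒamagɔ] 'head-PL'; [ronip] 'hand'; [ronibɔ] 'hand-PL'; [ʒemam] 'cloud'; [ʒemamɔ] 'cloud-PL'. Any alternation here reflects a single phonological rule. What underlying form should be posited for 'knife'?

In [lazep] and [lazebɔ] the final segment of 'knife' alternates: [p] ~ [b].
The stem 'egg' ([ŋilɔb], [ŋilɔbɔ]) shows [b] unchanged in both environments, so [b] cannot be basic with [p] derived in isolation.
Therefore /p/ is basic and [b] is derived by intervocalic voicing (voiceless stops become voiced between vowels).

/lazep/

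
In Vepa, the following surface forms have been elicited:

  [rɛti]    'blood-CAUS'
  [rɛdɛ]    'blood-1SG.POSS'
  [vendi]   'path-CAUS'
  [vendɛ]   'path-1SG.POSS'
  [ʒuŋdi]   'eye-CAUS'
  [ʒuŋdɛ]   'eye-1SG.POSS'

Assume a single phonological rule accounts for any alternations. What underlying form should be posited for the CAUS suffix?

/-ti/

The CAUS suffix surfaces as [-di] and [-ti], depending on the final segment of the stem.
The 1SG.POSS suffix, which begins with [d], is invariant after every stem; so [d] is not altered by any rule here.
The CAUS suffix is therefore /-ti/ underlyingly, with post-nasal voicing: voiceless stops become voiced after a nasal.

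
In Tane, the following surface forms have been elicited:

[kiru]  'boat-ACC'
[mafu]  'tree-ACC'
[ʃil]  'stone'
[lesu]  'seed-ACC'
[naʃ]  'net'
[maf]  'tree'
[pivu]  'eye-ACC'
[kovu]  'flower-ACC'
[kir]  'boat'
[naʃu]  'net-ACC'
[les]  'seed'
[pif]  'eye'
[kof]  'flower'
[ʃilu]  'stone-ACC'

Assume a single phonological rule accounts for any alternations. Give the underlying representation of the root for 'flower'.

The stem for 'flower' ends in [v] in [kovu] but [f] in [kof].
If /f/ were underlying and a rule turned it into [v] before the ACC suffix, 'tree' would also alternate; but it has [f] in both [mafu] and [maf].
The alternation reflects word-final obstruent devoicing: voiced obstruents become voiceless word-finally. /v/ is underlying.
So 'flower' = /kov/.

/kov/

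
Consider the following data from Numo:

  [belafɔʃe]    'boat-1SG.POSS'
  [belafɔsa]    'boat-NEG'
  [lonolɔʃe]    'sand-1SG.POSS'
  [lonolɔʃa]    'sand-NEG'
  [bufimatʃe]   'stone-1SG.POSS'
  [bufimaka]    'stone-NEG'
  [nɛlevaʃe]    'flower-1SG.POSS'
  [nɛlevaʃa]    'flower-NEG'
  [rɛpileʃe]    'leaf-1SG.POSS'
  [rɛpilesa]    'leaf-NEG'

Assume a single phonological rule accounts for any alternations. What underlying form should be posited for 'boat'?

'boat' shows [ʃ] ~ [s] at the end of the stem ([belafɔʃe] vs [belafɔsa]).
Compare 'flower', with invariant [ʃ] in [nɛlevaʃe] and [nɛlevaʃa]: an analysis with underlying /ʃ/ and a rule producing [s] before the NEG suffix would wrongly predict alternation here too.
So /s/ is underlying, and a rule of palatalization before a front vowel — /k/ and /s/ become palato-alveolar [tʃ] and [ʃ] before a front vowel — gives [ʃ].

/belafɔs/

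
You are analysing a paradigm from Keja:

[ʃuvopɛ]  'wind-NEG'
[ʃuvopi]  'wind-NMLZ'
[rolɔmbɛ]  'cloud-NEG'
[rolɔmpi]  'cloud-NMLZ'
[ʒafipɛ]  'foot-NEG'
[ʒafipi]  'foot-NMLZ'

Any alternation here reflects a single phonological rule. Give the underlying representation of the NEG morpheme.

/-bɛ/

The NEG morpheme has two allomorphs, [-bɛ] and [-pɛ].
The NMLZ suffix, which begins with [p], is invariant after every stem; so [p] is not altered by any rule here.
The NEG suffix is therefore /-bɛ/ underlyingly, with post-vocalic devoicing: voiced stops become voiceless after a vowel.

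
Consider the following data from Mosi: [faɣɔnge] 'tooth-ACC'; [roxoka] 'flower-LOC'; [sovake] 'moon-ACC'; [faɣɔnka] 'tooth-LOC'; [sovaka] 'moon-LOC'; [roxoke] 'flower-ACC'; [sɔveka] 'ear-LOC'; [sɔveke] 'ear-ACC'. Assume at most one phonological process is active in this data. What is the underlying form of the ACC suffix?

The ACC suffix surfaces as [-ge] and [-ke], depending on the final segment of the stem.
By contrast the LOC suffix keeps its initial [k] throughout — that segment must be underlying.
So the underlying form is /-ge/, and voiced stops become voiceless after a vowel.

/-ge/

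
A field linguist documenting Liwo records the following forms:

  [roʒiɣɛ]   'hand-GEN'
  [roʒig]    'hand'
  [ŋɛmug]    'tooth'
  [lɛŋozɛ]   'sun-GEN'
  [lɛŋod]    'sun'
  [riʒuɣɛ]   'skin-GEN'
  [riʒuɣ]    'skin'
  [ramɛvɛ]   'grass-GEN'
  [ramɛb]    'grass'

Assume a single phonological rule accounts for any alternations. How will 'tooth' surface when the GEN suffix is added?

[ŋɛmuɣɛ]

In [roʒiɣɛ] and [roʒig] the final segment of 'hand' alternates: [ɣ] ~ [g].
But 'skin' keeps [ɣ] in both environments ([riʒuɣɛ], [riʒuɣ]), so there is no rule changing /ɣ/ to [g] in isolation.
So /g/ is underlying, and a rule of intervocalic spirantization — voiced stops become fricatives between vowels — gives [ɣ].
From [ŋɛmug] the stem 'tooth' is /ŋɛmug/; between vowels this yields [ŋɛmuɣɛ].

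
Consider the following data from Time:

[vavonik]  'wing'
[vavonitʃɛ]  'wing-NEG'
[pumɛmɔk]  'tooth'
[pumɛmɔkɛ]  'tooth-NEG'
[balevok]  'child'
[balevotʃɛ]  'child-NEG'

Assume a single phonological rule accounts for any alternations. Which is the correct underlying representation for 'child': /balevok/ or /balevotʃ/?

'child' shows [k] ~ [tʃ] at the end of the stem ([balevok] vs [balevotʃɛ]).
Compare 'tooth', with invariant [k] in [pumɛmɔk] and [pumɛmɔkɛ]: an analysis with underlying /k/ and a rule producing [tʃ] before the NEG suffix would wrongly predict alternation here too.
The alternation reflects depalatalization: palato-alveolar /tʃ/ becomes [k] when no front vowel follows. /tʃ/ is underlying.

/balevotʃ/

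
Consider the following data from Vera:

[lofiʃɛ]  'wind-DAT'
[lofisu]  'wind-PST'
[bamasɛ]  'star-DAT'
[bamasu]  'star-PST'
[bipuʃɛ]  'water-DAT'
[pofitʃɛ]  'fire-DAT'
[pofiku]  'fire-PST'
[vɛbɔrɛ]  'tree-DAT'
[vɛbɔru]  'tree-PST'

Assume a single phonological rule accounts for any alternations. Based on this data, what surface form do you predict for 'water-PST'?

[bipusu]

In [lofiʃɛ] and [lofisu] the final segment of 'wind' alternates: [ʃ] ~ [s].
But 'star' keeps [s] in both environments ([bamasɛ], [bamasu]), so there is no rule changing /s/ to [ʃ] before the DAT suffix.
The underlying segment must be /ʃ/; palato-alveolar /tʃ/ and /ʃ/ become [k] and [s] when no front vowel follows, yielding [s] there.
From [bipuʃɛ] the stem 'water' is /bipuʃ/; when no front vowel follows this yields [bipusu].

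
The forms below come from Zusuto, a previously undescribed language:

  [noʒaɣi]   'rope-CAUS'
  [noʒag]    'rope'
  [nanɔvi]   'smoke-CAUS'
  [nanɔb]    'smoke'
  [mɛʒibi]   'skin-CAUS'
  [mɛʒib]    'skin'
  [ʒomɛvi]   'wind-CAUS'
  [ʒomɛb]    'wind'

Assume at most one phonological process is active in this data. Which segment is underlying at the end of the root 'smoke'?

The stem for 'smoke' ends in [v] in [nanɔvi] but [b] in [nanɔb].
The stem 'skin' ([mɛʒibi], [mɛʒib]) shows [b] unchanged in both environments, so [b] cannot be basic with [v] derived before the CAUS suffix.
Therefore /v/ is basic and [b] is derived by word-final hardening (voiced fricatives become stops word-finally).

/v/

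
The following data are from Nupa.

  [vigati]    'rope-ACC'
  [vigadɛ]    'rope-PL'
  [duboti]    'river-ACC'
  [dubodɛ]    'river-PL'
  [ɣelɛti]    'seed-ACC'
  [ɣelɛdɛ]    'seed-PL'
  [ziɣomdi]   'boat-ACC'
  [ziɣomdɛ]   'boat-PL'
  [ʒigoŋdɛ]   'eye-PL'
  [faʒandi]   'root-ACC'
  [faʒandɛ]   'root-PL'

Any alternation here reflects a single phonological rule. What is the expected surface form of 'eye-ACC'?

The ACC suffix surfaces as [-di] and [-ti], depending on the final segment of the stem.
By contrast the PL suffix keeps its initial [d] throughout — that segment must be underlying.
The ACC suffix is therefore /-ti/ underlyingly, with post-nasal voicing: voiceless stops become voiced after a nasal.
After 'eye', which ends in a nasal, the suffix surfaces as [-di], giving [ʒigoŋdi].

[ʒigoŋdi]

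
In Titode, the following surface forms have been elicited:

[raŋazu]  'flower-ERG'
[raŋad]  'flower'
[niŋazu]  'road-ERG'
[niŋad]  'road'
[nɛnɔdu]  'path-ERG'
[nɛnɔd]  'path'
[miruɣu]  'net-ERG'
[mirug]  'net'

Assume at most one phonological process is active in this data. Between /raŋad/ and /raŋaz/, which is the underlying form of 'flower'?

'flower' shows [z] ~ [d] at the end of the stem ([raŋazu] vs [raŋad]).
Compare 'path', with invariant [d] in [nɛnɔdu] and [nɛnɔd]: an analysis with underlying /d/ and a rule producing [z] before the ERG suffix would wrongly predict alternation here too.
The underlying segment must be /z/; voiced fricatives become stops word-finally, yielding [d] there.

/raŋaz/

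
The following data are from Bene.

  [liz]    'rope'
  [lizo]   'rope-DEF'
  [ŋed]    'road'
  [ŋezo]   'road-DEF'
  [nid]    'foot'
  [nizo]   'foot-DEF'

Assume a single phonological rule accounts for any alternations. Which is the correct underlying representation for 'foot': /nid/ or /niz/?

The stem for 'foot' ends in [d] in [nid] but [z] in [nizo].
Compare 'rope', with invariant [z] in [liz] and [lizo]: an analysis with underlying /z/ and a rule producing [d] in isolation would wrongly predict alternation here too.
So /d/ is underlying, and a rule of intervocalic spirantization — voiced stops become fricatives between vowels — gives [z].

/nid/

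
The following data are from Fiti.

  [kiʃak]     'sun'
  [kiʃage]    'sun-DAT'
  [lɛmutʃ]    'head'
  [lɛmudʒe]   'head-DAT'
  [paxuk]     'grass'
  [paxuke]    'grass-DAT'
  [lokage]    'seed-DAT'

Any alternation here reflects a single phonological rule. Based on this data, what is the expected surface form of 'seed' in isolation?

[lokak]

The root 'sun' surfaces as [kiʃak] and [kiʃage], with a stem-final [k] ~ [g] alternation.
If /k/ were underlying and a rule turned it into [g] before the DAT suffix, 'grass' would also alternate; but it has [k] in both [paxuk] and [paxuke].
The underlying segment must be /g/; voiced obstruents become voiceless word-finally, yielding [k] there.
The one attested form of 'seed', [lokage], shows underlying /lokag/. Applying the same rule word-finally gives [lokak].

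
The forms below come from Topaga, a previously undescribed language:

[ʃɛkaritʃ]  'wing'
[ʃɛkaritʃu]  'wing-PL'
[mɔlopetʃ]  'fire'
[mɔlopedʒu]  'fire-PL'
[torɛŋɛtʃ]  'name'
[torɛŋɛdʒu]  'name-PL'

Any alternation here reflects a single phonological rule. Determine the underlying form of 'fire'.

The stem for 'fire' ends in [tʃ] in [mɔlopetʃ] but [dʒ] in [mɔlopedʒu].
Compare 'wing', with invariant [tʃ] in [ʃɛkaritʃ] and [ʃɛkaritʃu]: an analysis with underlying /tʃ/ and a rule producing [dʒ] before the PL suffix would wrongly predict alternation here too.
Therefore /dʒ/ is basic and [tʃ] is derived by word-final obstruent devoicing (voiced obstruents become voiceless word-finally).

/mɔlopedʒ/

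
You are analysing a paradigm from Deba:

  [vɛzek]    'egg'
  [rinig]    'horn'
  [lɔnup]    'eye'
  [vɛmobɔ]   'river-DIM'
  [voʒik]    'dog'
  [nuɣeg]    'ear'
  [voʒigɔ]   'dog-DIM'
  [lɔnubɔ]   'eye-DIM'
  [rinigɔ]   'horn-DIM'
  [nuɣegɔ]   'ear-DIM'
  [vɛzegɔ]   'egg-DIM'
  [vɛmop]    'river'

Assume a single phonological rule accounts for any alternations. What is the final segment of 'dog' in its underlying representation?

/k/

The stem for 'dog' ends in [g] in [voʒigɔ] but [k] in [voʒik].
But 'ear' keeps [g] in both environments ([nuɣegɔ], [nuɣeg]), so there is no rule changing /g/ to [k] in isolation.
The alternation reflects intervocalic voicing: voiceless stops become voiced between vowels. /k/ is underlying.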